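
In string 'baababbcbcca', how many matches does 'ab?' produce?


Pattern 'ab?' matches 'a' optionally followed by 'b'.
String: 'baababbcbcca'
Scanning left to right for 'a' then checking next char:
  Match 1: 'a' (a not followed by b)
  Match 2: 'ab' (a followed by b)
  Match 3: 'ab' (a followed by b)
  Match 4: 'a' (a not followed by b)
Total matches: 4

4


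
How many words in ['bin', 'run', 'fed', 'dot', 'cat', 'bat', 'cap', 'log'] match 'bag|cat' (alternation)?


Alternation 'bag|cat' matches either 'bag' or 'cat'.
Checking each word:
  'bin' -> no
  'run' -> no
  'fed' -> no
  'dot' -> no
  'cat' -> MATCH
  'bat' -> no
  'cap' -> no
  'log' -> no
Matches: ['cat']
Count: 1

1


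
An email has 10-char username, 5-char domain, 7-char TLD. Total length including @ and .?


An email address has format: username@domain.tld
Username length: 10
'@' character: 1
Domain length: 5
'.' character: 1
TLD length: 7
Total = 10 + 1 + 5 + 1 + 7 = 24

24


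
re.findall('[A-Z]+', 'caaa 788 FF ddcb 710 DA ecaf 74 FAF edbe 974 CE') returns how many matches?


Pattern '[A-Z]+' finds one or more uppercase letters.
Text: 'caaa 788 FF ddcb 710 DA ecaf 74 FAF edbe 974 CE'
Scanning for matches:
  Match 1: 'FF'
  Match 2: 'DA'
  Match 3: 'FAF'
  Match 4: 'CE'
Total matches: 4

4


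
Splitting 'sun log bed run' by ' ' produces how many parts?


Splitting by ' ' breaks the string at each occurrence of the separator.
Text: 'sun log bed run'
Parts after split:
  Part 1: 'sun'
  Part 2: 'log'
  Part 3: 'bed'
  Part 4: 'run'
Total parts: 4

4


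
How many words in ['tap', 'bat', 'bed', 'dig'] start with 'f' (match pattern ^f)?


Pattern ^f anchors to start of word. Check which words begin with 'f':
  'tap' -> no
  'bat' -> no
  'bed' -> no
  'dig' -> no
Matching words: []
Count: 0

0


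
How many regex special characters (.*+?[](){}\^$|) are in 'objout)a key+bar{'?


Regex special characters are: . * + ? [ ] ( ) { } \ ^ $ |
Scanning 'objout)a key+bar{':
  pos 6: ')' -> SPECIAL
  pos 12: '+' -> SPECIAL
  pos 16: '{' -> SPECIAL
Special chars found: [')', '+', '{']
Total: 3

3


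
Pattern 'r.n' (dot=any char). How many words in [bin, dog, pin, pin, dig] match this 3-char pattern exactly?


Pattern 'r.n' means: starts with 'r', any single char, ends with 'n'.
Checking each word (must be exactly 3 chars):
  'bin' (len=3): no
  'dog' (len=3): no
  'pin' (len=3): no
  'pin' (len=3): no
  'dig' (len=3): no
Matching words: []
Total: 0

0


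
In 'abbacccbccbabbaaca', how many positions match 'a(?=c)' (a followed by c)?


Lookahead 'a(?=c)' matches 'a' only when followed by 'c'.
String: 'abbacccbccbabbaaca'
Checking each position where char is 'a':
  pos 0: 'a' -> no (next='b')
  pos 3: 'a' -> MATCH (next='c')
  pos 11: 'a' -> no (next='b')
  pos 14: 'a' -> no (next='a')
  pos 15: 'a' -> MATCH (next='c')
Matching positions: [3, 15]
Count: 2

2


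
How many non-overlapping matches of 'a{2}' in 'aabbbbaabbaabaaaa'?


Pattern 'a{2}' matches exactly 2 consecutive a's (greedy, non-overlapping).
String: 'aabbbbaabbaabaaaa'
Scanning for runs of a's:
  Run at pos 0: 'aa' (length 2) -> 1 match(es)
  Run at pos 6: 'aa' (length 2) -> 1 match(es)
  Run at pos 10: 'aa' (length 2) -> 1 match(es)
  Run at pos 13: 'aaaa' (length 4) -> 2 match(es)
Matches found: ['aa', 'aa', 'aa', 'aa', 'aa']
Total: 5

5


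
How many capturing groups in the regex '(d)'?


To count capturing groups, count each '(' that starts a group.
Pattern: '(d)'
Walking through the pattern:
  Position 0: '(' -> group #1
Total capturing groups: 1

1


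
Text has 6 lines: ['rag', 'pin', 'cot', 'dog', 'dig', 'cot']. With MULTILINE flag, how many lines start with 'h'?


With MULTILINE flag, ^ matches the start of each line.
Lines: ['rag', 'pin', 'cot', 'dog', 'dig', 'cot']
Checking which lines start with 'h':
  Line 1: 'rag' -> no
  Line 2: 'pin' -> no
  Line 3: 'cot' -> no
  Line 4: 'dog' -> no
  Line 5: 'dig' -> no
  Line 6: 'cot' -> no
Matching lines: []
Count: 0

0


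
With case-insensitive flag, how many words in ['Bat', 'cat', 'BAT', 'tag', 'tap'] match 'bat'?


Case-insensitive matching: compare each word's lowercase form to 'bat'.
  'Bat' -> lower='bat' -> MATCH
  'cat' -> lower='cat' -> no
  'BAT' -> lower='bat' -> MATCH
  'tag' -> lower='tag' -> no
  'tap' -> lower='tap' -> no
Matches: ['Bat', 'BAT']
Count: 2

2


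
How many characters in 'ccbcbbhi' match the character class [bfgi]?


Character class [bfgi] matches any of: {b, f, g, i}
Scanning string 'ccbcbbhi' character by character:
  pos 0: 'c' -> no
  pos 1: 'c' -> no
  pos 2: 'b' -> MATCH
  pos 3: 'c' -> no
  pos 4: 'b' -> MATCH
  pos 5: 'b' -> MATCH
  pos 6: 'h' -> no
  pos 7: 'i' -> MATCH
Total matches: 4

4


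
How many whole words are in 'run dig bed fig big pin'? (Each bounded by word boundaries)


Word boundaries (\b) mark the start/end of each word.
Text: 'run dig bed fig big pin'
Splitting by whitespace:
  Word 1: 'run'
  Word 2: 'dig'
  Word 3: 'bed'
  Word 4: 'fig'
  Word 5: 'big'
  Word 6: 'pin'
Total whole words: 6

6


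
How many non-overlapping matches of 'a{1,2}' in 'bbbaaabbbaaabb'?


Pattern 'a{1,2}' matches between 1 and 2 consecutive a's (greedy).
String: 'bbbaaabbbaaabb'
Finding runs of a's and applying greedy matching:
  Run at pos 3: 'aaa' (length 3)
  Run at pos 9: 'aaa' (length 3)
Matches: ['aa', 'a', 'aa', 'a']
Count: 4

4


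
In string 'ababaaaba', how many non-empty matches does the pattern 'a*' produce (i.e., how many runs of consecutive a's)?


Pattern 'a*' matches zero or more a's. We want non-empty runs of consecutive a's.
String: 'ababaaaba'
Walking through the string to find runs of a's:
  Run 1: positions 0-0 -> 'a'
  Run 2: positions 2-2 -> 'a'
  Run 3: positions 4-6 -> 'aaa'
  Run 4: positions 8-8 -> 'a'
Non-empty runs found: ['a', 'a', 'aaa', 'a']
Count: 4

4


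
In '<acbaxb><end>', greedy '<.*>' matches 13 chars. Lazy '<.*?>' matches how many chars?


Greedy '<.*>' tries to match as MUCH as possible.
Lazy '<.*?>' tries to match as LITTLE as possible.

String: '<acbaxb><end>'
Greedy '<.*>' starts at first '<' and extends to the LAST '>': '<acbaxb><end>' (13 chars)
Lazy '<.*?>' starts at first '<' and stops at the FIRST '>': '<acbaxb>' (8 chars)

8


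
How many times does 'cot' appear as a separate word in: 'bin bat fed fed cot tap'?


Scanning each word for exact match 'cot':
  Word 1: 'bin' -> no
  Word 2: 'bat' -> no
  Word 3: 'fed' -> no
  Word 4: 'fed' -> no
  Word 5: 'cot' -> MATCH
  Word 6: 'tap' -> no
Total matches: 1

1


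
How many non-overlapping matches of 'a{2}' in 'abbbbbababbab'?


Pattern 'a{2}' matches exactly 2 consecutive a's (greedy, non-overlapping).
String: 'abbbbbababbab'
Scanning for runs of a's:
  Run at pos 0: 'a' (length 1) -> 0 match(es)
  Run at pos 6: 'a' (length 1) -> 0 match(es)
  Run at pos 8: 'a' (length 1) -> 0 match(es)
  Run at pos 11: 'a' (length 1) -> 0 match(es)
Matches found: []
Total: 0

0


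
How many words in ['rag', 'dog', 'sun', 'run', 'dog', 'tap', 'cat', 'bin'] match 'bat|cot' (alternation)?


Alternation 'bat|cot' matches either 'bat' or 'cot'.
Checking each word:
  'rag' -> no
  'dog' -> no
  'sun' -> no
  'run' -> no
  'dog' -> no
  'tap' -> no
  'cat' -> no
  'bin' -> no
Matches: []
Count: 0

0


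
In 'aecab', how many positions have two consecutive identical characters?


Looking for consecutive identical characters in 'aecab':
  pos 0-1: 'a' vs 'e' -> different
  pos 1-2: 'e' vs 'c' -> different
  pos 2-3: 'c' vs 'a' -> different
  pos 3-4: 'a' vs 'b' -> different
Consecutive identical pairs: []
Count: 0

0


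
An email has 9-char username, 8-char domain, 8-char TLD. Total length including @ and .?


An email address has format: username@domain.tld
Username length: 9
'@' character: 1
Domain length: 8
'.' character: 1
TLD length: 8
Total = 9 + 1 + 8 + 1 + 8 = 27

27


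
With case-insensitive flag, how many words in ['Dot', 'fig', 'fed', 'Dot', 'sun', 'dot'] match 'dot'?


Case-insensitive matching: compare each word's lowercase form to 'dot'.
  'Dot' -> lower='dot' -> MATCH
  'fig' -> lower='fig' -> no
  'fed' -> lower='fed' -> no
  'Dot' -> lower='dot' -> MATCH
  'sun' -> lower='sun' -> no
  'dot' -> lower='dot' -> MATCH
Matches: ['Dot', 'Dot', 'dot']
Count: 3

3


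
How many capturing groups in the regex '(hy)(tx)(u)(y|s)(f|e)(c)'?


To count capturing groups, count each '(' that starts a group.
Pattern: '(hy)(tx)(u)(y|s)(f|e)(c)'
Walking through the pattern:
  Position 0: '(' -> group #1
  Position 4: '(' -> group #2
  Position 8: '(' -> group #3
  Position 11: '(' -> group #4
  Position 16: '(' -> group #5
  Position 21: '(' -> group #6
Total capturing groups: 6

6


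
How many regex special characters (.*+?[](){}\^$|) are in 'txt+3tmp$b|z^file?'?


Regex special characters are: . * + ? [ ] ( ) { } \ ^ $ |
Scanning 'txt+3tmp$b|z^file?':
  pos 3: '+' -> SPECIAL
  pos 8: '$' -> SPECIAL
  pos 10: '|' -> SPECIAL
  pos 12: '^' -> SPECIAL
  pos 17: '?' -> SPECIAL
Special chars found: ['+', '$', '|', '^', '?']
Total: 5

5


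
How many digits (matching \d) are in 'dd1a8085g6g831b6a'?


\d matches any digit 0-9.
Scanning 'dd1a8085g6g831b6a':
  pos 2: '1' -> DIGIT
  pos 4: '8' -> DIGIT
  pos 5: '0' -> DIGIT
  pos 6: '8' -> DIGIT
  pos 7: '5' -> DIGIT
  pos 9: '6' -> DIGIT
  pos 11: '8' -> DIGIT
  pos 12: '3' -> DIGIT
  pos 13: '1' -> DIGIT
  pos 15: '6' -> DIGIT
Digits found: ['1', '8', '0', '8', '5', '6', '8', '3', '1', '6']
Total: 10

10


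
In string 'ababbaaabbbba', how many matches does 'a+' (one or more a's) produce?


Pattern 'a+' matches one or more consecutive a's.
String: 'ababbaaabbbba'
Scanning for runs of a:
  Match 1: 'a' (length 1)
  Match 2: 'a' (length 1)
  Match 3: 'aaa' (length 3)
  Match 4: 'a' (length 1)
Total matches: 4

4


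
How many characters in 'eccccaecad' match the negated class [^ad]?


Negated class [^ad] matches any char NOT in {a, d}
Scanning 'eccccaecad':
  pos 0: 'e' -> MATCH
  pos 1: 'c' -> MATCH
  pos 2: 'c' -> MATCH
  pos 3: 'c' -> MATCH
  pos 4: 'c' -> MATCH
  pos 5: 'a' -> no (excluded)
  pos 6: 'e' -> MATCH
  pos 7: 'c' -> MATCH
  pos 8: 'a' -> no (excluded)
  pos 9: 'd' -> no (excluded)
Total matches: 7

7


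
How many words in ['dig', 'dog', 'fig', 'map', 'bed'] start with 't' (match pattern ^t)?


Pattern ^t anchors to start of word. Check which words begin with 't':
  'dig' -> no
  'dog' -> no
  'fig' -> no
  'map' -> no
  'bed' -> no
Matching words: []
Count: 0

0


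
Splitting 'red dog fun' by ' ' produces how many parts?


Splitting by ' ' breaks the string at each occurrence of the separator.
Text: 'red dog fun'
Parts after split:
  Part 1: 'red'
  Part 2: 'dog'
  Part 3: 'fun'
Total parts: 3

3


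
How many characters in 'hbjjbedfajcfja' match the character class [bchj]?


Character class [bchj] matches any of: {b, c, h, j}
Scanning string 'hbjjbedfajcfja' character by character:
  pos 0: 'h' -> MATCH
  pos 1: 'b' -> MATCH
  pos 2: 'j' -> MATCH
  pos 3: 'j' -> MATCH
  pos 4: 'b' -> MATCH
  pos 5: 'e' -> no
  pos 6: 'd' -> no
  pos 7: 'f' -> no
  pos 8: 'a' -> no
  pos 9: 'j' -> MATCH
  pos 10: 'c' -> MATCH
  pos 11: 'f' -> no
  pos 12: 'j' -> MATCH
  pos 13: 'a' -> no
Total matches: 8

8


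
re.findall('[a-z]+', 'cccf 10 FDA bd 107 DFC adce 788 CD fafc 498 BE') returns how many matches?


Pattern '[a-z]+' finds one or more lowercase letters.
Text: 'cccf 10 FDA bd 107 DFC adce 788 CD fafc 498 BE'
Scanning for matches:
  Match 1: 'cccf'
  Match 2: 'bd'
  Match 3: 'adce'
  Match 4: 'fafc'
Total matches: 4

4


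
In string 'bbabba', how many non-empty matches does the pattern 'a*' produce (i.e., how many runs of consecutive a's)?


Pattern 'a*' matches zero or more a's. We want non-empty runs of consecutive a's.
String: 'bbabba'
Walking through the string to find runs of a's:
  Run 1: positions 2-2 -> 'a'
  Run 2: positions 5-5 -> 'a'
Non-empty runs found: ['a', 'a']
Count: 2

2


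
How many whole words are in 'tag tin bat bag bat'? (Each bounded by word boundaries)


Word boundaries (\b) mark the start/end of each word.
Text: 'tag tin bat bag bat'
Splitting by whitespace:
  Word 1: 'tag'
  Word 2: 'tin'
  Word 3: 'bat'
  Word 4: 'bag'
  Word 5: 'bat'
Total whole words: 5

5


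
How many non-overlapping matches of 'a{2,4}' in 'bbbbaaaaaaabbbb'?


Pattern 'a{2,4}' matches between 2 and 4 consecutive a's (greedy).
String: 'bbbbaaaaaaabbbb'
Finding runs of a's and applying greedy matching:
  Run at pos 4: 'aaaaaaa' (length 7)
Matches: ['aaaa', 'aaa']
Count: 2

2


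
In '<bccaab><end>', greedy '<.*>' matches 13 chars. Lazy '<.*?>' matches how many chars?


Greedy '<.*>' tries to match as MUCH as possible.
Lazy '<.*?>' tries to match as LITTLE as possible.

String: '<bccaab><end>'
Greedy '<.*>' starts at first '<' and extends to the LAST '>': '<bccaab><end>' (13 chars)
Lazy '<.*?>' starts at first '<' and stops at the FIRST '>': '<bccaab>' (8 chars)

8


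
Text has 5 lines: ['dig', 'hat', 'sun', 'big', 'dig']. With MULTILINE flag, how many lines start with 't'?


With MULTILINE flag, ^ matches the start of each line.
Lines: ['dig', 'hat', 'sun', 'big', 'dig']
Checking which lines start with 't':
  Line 1: 'dig' -> no
  Line 2: 'hat' -> no
  Line 3: 'sun' -> no
  Line 4: 'big' -> no
  Line 5: 'dig' -> no
Matching lines: []
Count: 0

0


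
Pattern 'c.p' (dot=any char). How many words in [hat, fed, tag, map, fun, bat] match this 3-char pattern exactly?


Pattern 'c.p' means: starts with 'c', any single char, ends with 'p'.
Checking each word (must be exactly 3 chars):
  'hat' (len=3): no
  'fed' (len=3): no
  'tag' (len=3): no
  'map' (len=3): no
  'fun' (len=3): no
  'bat' (len=3): no
Matching words: []
Total: 0

0


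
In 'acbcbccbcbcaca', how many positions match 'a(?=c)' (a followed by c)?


Lookahead 'a(?=c)' matches 'a' only when followed by 'c'.
String: 'acbcbccbcbcaca'
Checking each position where char is 'a':
  pos 0: 'a' -> MATCH (next='c')
  pos 11: 'a' -> MATCH (next='c')
Matching positions: [0, 11]
Count: 2

2


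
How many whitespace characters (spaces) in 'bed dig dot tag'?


\s matches whitespace characters (spaces, tabs, etc.).
Text: 'bed dig dot tag'
This text has 4 words separated by spaces.
Number of spaces = number of words - 1 = 4 - 1 = 3

3


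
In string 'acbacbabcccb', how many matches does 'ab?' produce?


Pattern 'ab?' matches 'a' optionally followed by 'b'.
String: 'acbacbabcccb'
Scanning left to right for 'a' then checking next char:
  Match 1: 'a' (a not followed by b)
  Match 2: 'a' (a not followed by b)
  Match 3: 'ab' (a followed by b)
Total matches: 3

3


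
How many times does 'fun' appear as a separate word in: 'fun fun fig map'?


Scanning each word for exact match 'fun':
  Word 1: 'fun' -> MATCH
  Word 2: 'fun' -> MATCH
  Word 3: 'fig' -> no
  Word 4: 'map' -> no
Total matches: 2

2


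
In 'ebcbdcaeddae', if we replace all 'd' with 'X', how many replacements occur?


re.sub('d', 'X', text) replaces every occurrence of 'd' with 'X'.
Text: 'ebcbdcaeddae'
Scanning for 'd':
  pos 4: 'd' -> replacement #1
  pos 8: 'd' -> replacement #2
  pos 9: 'd' -> replacement #3
Total replacements: 3

3


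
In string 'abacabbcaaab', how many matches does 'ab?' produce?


Pattern 'ab?' matches 'a' optionally followed by 'b'.
String: 'abacabbcaaab'
Scanning left to right for 'a' then checking next char:
  Match 1: 'ab' (a followed by b)
  Match 2: 'a' (a not followed by b)
  Match 3: 'ab' (a followed by b)
  Match 4: 'a' (a not followed by b)
  Match 5: 'a' (a not followed by b)
  Match 6: 'ab' (a followed by b)
Total matches: 6

6


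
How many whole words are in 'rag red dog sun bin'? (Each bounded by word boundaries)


Word boundaries (\b) mark the start/end of each word.
Text: 'rag red dog sun bin'
Splitting by whitespace:
  Word 1: 'rag'
  Word 2: 'red'
  Word 3: 'dog'
  Word 4: 'sun'
  Word 5: 'bin'
Total whole words: 5

5


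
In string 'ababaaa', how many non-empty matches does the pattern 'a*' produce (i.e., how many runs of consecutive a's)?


Pattern 'a*' matches zero or more a's. We want non-empty runs of consecutive a's.
String: 'ababaaa'
Walking through the string to find runs of a's:
  Run 1: positions 0-0 -> 'a'
  Run 2: positions 2-2 -> 'a'
  Run 3: positions 4-6 -> 'aaa'
Non-empty runs found: ['a', 'a', 'aaa']
Count: 3

3


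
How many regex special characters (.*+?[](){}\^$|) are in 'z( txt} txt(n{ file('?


Regex special characters are: . * + ? [ ] ( ) { } \ ^ $ |
Scanning 'z( txt} txt(n{ file(':
  pos 1: '(' -> SPECIAL
  pos 6: '}' -> SPECIAL
  pos 11: '(' -> SPECIAL
  pos 13: '{' -> SPECIAL
  pos 19: '(' -> SPECIAL
Special chars found: ['(', '}', '(', '{', '(']
Total: 5

5


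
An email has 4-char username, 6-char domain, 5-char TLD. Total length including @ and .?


An email address has format: username@domain.tld
Username length: 4
'@' character: 1
Domain length: 6
'.' character: 1
TLD length: 5
Total = 4 + 1 + 6 + 1 + 5 = 17

17


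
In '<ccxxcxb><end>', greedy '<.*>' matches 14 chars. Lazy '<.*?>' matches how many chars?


Greedy '<.*>' tries to match as MUCH as possible.
Lazy '<.*?>' tries to match as LITTLE as possible.

String: '<ccxxcxb><end>'
Greedy '<.*>' starts at first '<' and extends to the LAST '>': '<ccxxcxb><end>' (14 chars)
Lazy '<.*?>' starts at first '<' and stops at the FIRST '>': '<ccxxcxb>' (9 chars)

9


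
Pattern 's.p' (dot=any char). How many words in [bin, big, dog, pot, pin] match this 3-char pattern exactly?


Pattern 's.p' means: starts with 's', any single char, ends with 'p'.
Checking each word (must be exactly 3 chars):
  'bin' (len=3): no
  'big' (len=3): no
  'dog' (len=3): no
  'pot' (len=3): no
  'pin' (len=3): no
Matching words: []
Total: 0

0


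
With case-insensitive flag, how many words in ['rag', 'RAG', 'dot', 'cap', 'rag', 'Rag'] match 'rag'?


Case-insensitive matching: compare each word's lowercase form to 'rag'.
  'rag' -> lower='rag' -> MATCH
  'RAG' -> lower='rag' -> MATCH
  'dot' -> lower='dot' -> no
  'cap' -> lower='cap' -> no
  'rag' -> lower='rag' -> MATCH
  'Rag' -> lower='rag' -> MATCH
Matches: ['rag', 'RAG', 'rag', 'Rag']
Count: 4

4


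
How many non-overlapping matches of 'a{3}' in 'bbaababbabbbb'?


Pattern 'a{3}' matches exactly 3 consecutive a's (greedy, non-overlapping).
String: 'bbaababbabbbb'
Scanning for runs of a's:
  Run at pos 2: 'aa' (length 2) -> 0 match(es)
  Run at pos 5: 'a' (length 1) -> 0 match(es)
  Run at pos 8: 'a' (length 1) -> 0 match(es)
Matches found: []
Total: 0

0


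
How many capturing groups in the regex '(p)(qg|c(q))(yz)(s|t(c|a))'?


To count capturing groups, count each '(' that starts a group.
Pattern: '(p)(qg|c(q))(yz)(s|t(c|a))'
Walking through the pattern:
  Position 0: '(' -> group #1
  Position 3: '(' -> group #2
  Position 8: '(' -> group #3
  Position 12: '(' -> group #4
  Position 16: '(' -> group #5
  Position 20: '(' -> group #6
Total capturing groups: 6

6


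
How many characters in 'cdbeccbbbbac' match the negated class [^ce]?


Negated class [^ce] matches any char NOT in {c, e}
Scanning 'cdbeccbbbbac':
  pos 0: 'c' -> no (excluded)
  pos 1: 'd' -> MATCH
  pos 2: 'b' -> MATCH
  pos 3: 'e' -> no (excluded)
  pos 4: 'c' -> no (excluded)
  pos 5: 'c' -> no (excluded)
  pos 6: 'b' -> MATCH
  pos 7: 'b' -> MATCH
  pos 8: 'b' -> MATCH
  pos 9: 'b' -> MATCH
  pos 10: 'a' -> MATCH
  pos 11: 'c' -> no (excluded)
Total matches: 7

7


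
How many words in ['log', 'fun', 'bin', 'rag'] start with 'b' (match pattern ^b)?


Pattern ^b anchors to start of word. Check which words begin with 'b':
  'log' -> no
  'fun' -> no
  'bin' -> MATCH (starts with 'b')
  'rag' -> no
Matching words: ['bin']
Count: 1

1


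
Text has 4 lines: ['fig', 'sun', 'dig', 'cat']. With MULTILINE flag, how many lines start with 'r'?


With MULTILINE flag, ^ matches the start of each line.
Lines: ['fig', 'sun', 'dig', 'cat']
Checking which lines start with 'r':
  Line 1: 'fig' -> no
  Line 2: 'sun' -> no
  Line 3: 'dig' -> no
  Line 4: 'cat' -> no
Matching lines: []
Count: 0

0


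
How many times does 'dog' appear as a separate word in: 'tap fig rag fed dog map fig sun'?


Scanning each word for exact match 'dog':
  Word 1: 'tap' -> no
  Word 2: 'fig' -> no
  Word 3: 'rag' -> no
  Word 4: 'fed' -> no
  Word 5: 'dog' -> MATCH
  Word 6: 'map' -> no
  Word 7: 'fig' -> no
  Word 8: 'sun' -> no
Total matches: 1

1


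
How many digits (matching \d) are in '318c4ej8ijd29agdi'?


\d matches any digit 0-9.
Scanning '318c4ej8ijd29agdi':
  pos 0: '3' -> DIGIT
  pos 1: '1' -> DIGIT
  pos 2: '8' -> DIGIT
  pos 4: '4' -> DIGIT
  pos 7: '8' -> DIGIT
  pos 11: '2' -> DIGIT
  pos 12: '9' -> DIGIT
Digits found: ['3', '1', '8', '4', '8', '2', '9']
Total: 7

7


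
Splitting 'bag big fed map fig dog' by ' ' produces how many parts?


Splitting by ' ' breaks the string at each occurrence of the separator.
Text: 'bag big fed map fig dog'
Parts after split:
  Part 1: 'bag'
  Part 2: 'big'
  Part 3: 'fed'
  Part 4: 'map'
  Part 5: 'fig'
  Part 6: 'dog'
Total parts: 6

6


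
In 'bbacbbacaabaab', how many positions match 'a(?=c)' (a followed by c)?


Lookahead 'a(?=c)' matches 'a' only when followed by 'c'.
String: 'bbacbbacaabaab'
Checking each position where char is 'a':
  pos 2: 'a' -> MATCH (next='c')
  pos 6: 'a' -> MATCH (next='c')
  pos 8: 'a' -> no (next='a')
  pos 9: 'a' -> no (next='b')
  pos 11: 'a' -> no (next='a')
  pos 12: 'a' -> no (next='b')
Matching positions: [2, 6]
Count: 2

2


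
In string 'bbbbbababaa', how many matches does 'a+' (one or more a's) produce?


Pattern 'a+' matches one or more consecutive a's.
String: 'bbbbbababaa'
Scanning for runs of a:
  Match 1: 'a' (length 1)
  Match 2: 'a' (length 1)
  Match 3: 'aa' (length 2)
Total matches: 3

3


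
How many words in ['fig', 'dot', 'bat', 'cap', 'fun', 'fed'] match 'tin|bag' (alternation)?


Alternation 'tin|bag' matches either 'tin' or 'bag'.
Checking each word:
  'fig' -> no
  'dot' -> no
  'bat' -> no
  'cap' -> no
  'fun' -> no
  'fed' -> no
Matches: []
Count: 0

0


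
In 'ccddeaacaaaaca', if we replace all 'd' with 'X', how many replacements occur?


re.sub('d', 'X', text) replaces every occurrence of 'd' with 'X'.
Text: 'ccddeaacaaaaca'
Scanning for 'd':
  pos 2: 'd' -> replacement #1
  pos 3: 'd' -> replacement #2
Total replacements: 2

2


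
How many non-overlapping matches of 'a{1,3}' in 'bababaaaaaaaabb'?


Pattern 'a{1,3}' matches between 1 and 3 consecutive a's (greedy).
String: 'bababaaaaaaaabb'
Finding runs of a's and applying greedy matching:
  Run at pos 1: 'a' (length 1)
  Run at pos 3: 'a' (length 1)
  Run at pos 5: 'aaaaaaaa' (length 8)
Matches: ['a', 'a', 'aaa', 'aaa', 'aa']
Count: 5

5


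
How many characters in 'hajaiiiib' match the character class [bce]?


Character class [bce] matches any of: {b, c, e}
Scanning string 'hajaiiiib' character by character:
  pos 0: 'h' -> no
  pos 1: 'a' -> no
  pos 2: 'j' -> no
  pos 3: 'a' -> no
  pos 4: 'i' -> no
  pos 5: 'i' -> no
  pos 6: 'i' -> no
  pos 7: 'i' -> no
  pos 8: 'b' -> MATCH
Total matches: 1

1


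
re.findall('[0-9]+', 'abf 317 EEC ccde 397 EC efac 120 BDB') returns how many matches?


Pattern '[0-9]+' finds one or more digits.
Text: 'abf 317 EEC ccde 397 EC efac 120 BDB'
Scanning for matches:
  Match 1: '317'
  Match 2: '397'
  Match 3: '120'
Total matches: 3

3


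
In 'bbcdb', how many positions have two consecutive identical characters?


Looking for consecutive identical characters in 'bbcdb':
  pos 0-1: 'b' vs 'b' -> MATCH ('bb')
  pos 1-2: 'b' vs 'c' -> different
  pos 2-3: 'c' vs 'd' -> different
  pos 3-4: 'd' vs 'b' -> different
Consecutive identical pairs: ['bb']
Count: 1

1


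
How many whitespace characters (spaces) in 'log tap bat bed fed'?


\s matches whitespace characters (spaces, tabs, etc.).
Text: 'log tap bat bed fed'
This text has 5 words separated by spaces.
Number of spaces = number of words - 1 = 5 - 1 = 4

4


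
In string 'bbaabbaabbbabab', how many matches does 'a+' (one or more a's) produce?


Pattern 'a+' matches one or more consecutive a's.
String: 'bbaabbaabbbabab'
Scanning for runs of a:
  Match 1: 'aa' (length 2)
  Match 2: 'aa' (length 2)
  Match 3: 'a' (length 1)
  Match 4: 'a' (length 1)
Total matches: 4

4


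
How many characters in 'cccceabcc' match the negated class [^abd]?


Negated class [^abd] matches any char NOT in {a, b, d}
Scanning 'cccceabcc':
  pos 0: 'c' -> MATCH
  pos 1: 'c' -> MATCH
  pos 2: 'c' -> MATCH
  pos 3: 'c' -> MATCH
  pos 4: 'e' -> MATCH
  pos 5: 'a' -> no (excluded)
  pos 6: 'b' -> no (excluded)
  pos 7: 'c' -> MATCH
  pos 8: 'c' -> MATCH
Total matches: 7

7


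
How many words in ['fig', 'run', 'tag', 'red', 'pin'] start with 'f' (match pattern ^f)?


Pattern ^f anchors to start of word. Check which words begin with 'f':
  'fig' -> MATCH (starts with 'f')
  'run' -> no
  'tag' -> no
  'red' -> no
  'pin' -> no
Matching words: ['fig']
Count: 1

1


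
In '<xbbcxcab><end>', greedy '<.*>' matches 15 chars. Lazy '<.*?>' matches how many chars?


Greedy '<.*>' tries to match as MUCH as possible.
Lazy '<.*?>' tries to match as LITTLE as possible.

String: '<xbbcxcab><end>'
Greedy '<.*>' starts at first '<' and extends to the LAST '>': '<xbbcxcab><end>' (15 chars)
Lazy '<.*?>' starts at first '<' and stops at the FIRST '>': '<xbbcxcab>' (10 chars)

10


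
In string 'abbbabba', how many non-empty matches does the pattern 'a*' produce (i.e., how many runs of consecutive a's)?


Pattern 'a*' matches zero or more a's. We want non-empty runs of consecutive a's.
String: 'abbbabba'
Walking through the string to find runs of a's:
  Run 1: positions 0-0 -> 'a'
  Run 2: positions 4-4 -> 'a'
  Run 3: positions 7-7 -> 'a'
Non-empty runs found: ['a', 'a', 'a']
Count: 3

3


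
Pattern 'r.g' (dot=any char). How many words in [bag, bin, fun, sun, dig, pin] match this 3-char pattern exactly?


Pattern 'r.g' means: starts with 'r', any single char, ends with 'g'.
Checking each word (must be exactly 3 chars):
  'bag' (len=3): no
  'bin' (len=3): no
  'fun' (len=3): no
  'sun' (len=3): no
  'dig' (len=3): no
  'pin' (len=3): no
Matching words: []
Total: 0

0


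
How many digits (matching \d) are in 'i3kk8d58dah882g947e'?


\d matches any digit 0-9.
Scanning 'i3kk8d58dah882g947e':
  pos 1: '3' -> DIGIT
  pos 4: '8' -> DIGIT
  pos 6: '5' -> DIGIT
  pos 7: '8' -> DIGIT
  pos 11: '8' -> DIGIT
  pos 12: '8' -> DIGIT
  pos 13: '2' -> DIGIT
  pos 15: '9' -> DIGIT
  pos 16: '4' -> DIGIT
  pos 17: '7' -> DIGIT
Digits found: ['3', '8', '5', '8', '8', '8', '2', '9', '4', '7']
Total: 10

10


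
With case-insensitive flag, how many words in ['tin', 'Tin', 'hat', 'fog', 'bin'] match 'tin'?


Case-insensitive matching: compare each word's lowercase form to 'tin'.
  'tin' -> lower='tin' -> MATCH
  'Tin' -> lower='tin' -> MATCH
  'hat' -> lower='hat' -> no
  'fog' -> lower='fog' -> no
  'bin' -> lower='bin' -> no
Matches: ['tin', 'Tin']
Count: 2

2


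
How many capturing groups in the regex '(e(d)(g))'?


To count capturing groups, count each '(' that starts a group.
Pattern: '(e(d)(g))'
Walking through the pattern:
  Position 0: '(' -> group #1
  Position 2: '(' -> group #2
  Position 5: '(' -> group #3
Total capturing groups: 3

3


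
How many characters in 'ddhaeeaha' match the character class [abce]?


Character class [abce] matches any of: {a, b, c, e}
Scanning string 'ddhaeeaha' character by character:
  pos 0: 'd' -> no
  pos 1: 'd' -> no
  pos 2: 'h' -> no
  pos 3: 'a' -> MATCH
  pos 4: 'e' -> MATCH
  pos 5: 'e' -> MATCH
  pos 6: 'a' -> MATCH
  pos 7: 'h' -> no
  pos 8: 'a' -> MATCH
Total matches: 5

5


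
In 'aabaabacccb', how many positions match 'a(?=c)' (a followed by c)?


Lookahead 'a(?=c)' matches 'a' only when followed by 'c'.
String: 'aabaabacccb'
Checking each position where char is 'a':
  pos 0: 'a' -> no (next='a')
  pos 1: 'a' -> no (next='b')
  pos 3: 'a' -> no (next='a')
  pos 4: 'a' -> no (next='b')
  pos 6: 'a' -> MATCH (next='c')
Matching positions: [6]
Count: 1

1


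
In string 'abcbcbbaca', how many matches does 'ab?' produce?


Pattern 'ab?' matches 'a' optionally followed by 'b'.
String: 'abcbcbbaca'
Scanning left to right for 'a' then checking next char:
  Match 1: 'ab' (a followed by b)
  Match 2: 'a' (a not followed by b)
  Match 3: 'a' (a not followed by b)
Total matches: 3

3


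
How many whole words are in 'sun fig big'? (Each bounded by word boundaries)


Word boundaries (\b) mark the start/end of each word.
Text: 'sun fig big'
Splitting by whitespace:
  Word 1: 'sun'
  Word 2: 'fig'
  Word 3: 'big'
Total whole words: 3

3


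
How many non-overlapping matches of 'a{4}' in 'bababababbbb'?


Pattern 'a{4}' matches exactly 4 consecutive a's (greedy, non-overlapping).
String: 'bababababbbb'
Scanning for runs of a's:
  Run at pos 1: 'a' (length 1) -> 0 match(es)
  Run at pos 3: 'a' (length 1) -> 0 match(es)
  Run at pos 5: 'a' (length 1) -> 0 match(es)
  Run at pos 7: 'a' (length 1) -> 0 match(es)
Matches found: []
Total: 0

0


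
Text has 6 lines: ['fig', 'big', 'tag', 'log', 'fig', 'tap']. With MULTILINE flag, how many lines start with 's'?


With MULTILINE flag, ^ matches the start of each line.
Lines: ['fig', 'big', 'tag', 'log', 'fig', 'tap']
Checking which lines start with 's':
  Line 1: 'fig' -> no
  Line 2: 'big' -> no
  Line 3: 'tag' -> no
  Line 4: 'log' -> no
  Line 5: 'fig' -> no
  Line 6: 'tap' -> no
Matching lines: []
Count: 0

0


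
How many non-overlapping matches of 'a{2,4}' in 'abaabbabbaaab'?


Pattern 'a{2,4}' matches between 2 and 4 consecutive a's (greedy).
String: 'abaabbabbaaab'
Finding runs of a's and applying greedy matching:
  Run at pos 0: 'a' (length 1)
  Run at pos 2: 'aa' (length 2)
  Run at pos 6: 'a' (length 1)
  Run at pos 9: 'aaa' (length 3)
Matches: ['aa', 'aaa']
Count: 2

2


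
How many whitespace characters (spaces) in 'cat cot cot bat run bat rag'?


\s matches whitespace characters (spaces, tabs, etc.).
Text: 'cat cot cot bat run bat rag'
This text has 7 words separated by spaces.
Number of spaces = number of words - 1 = 7 - 1 = 6

6


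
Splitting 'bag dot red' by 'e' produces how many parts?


Splitting by 'e' breaks the string at each occurrence of the separator.
Text: 'bag dot red'
Parts after split:
  Part 1: 'bag dot r'
  Part 2: 'd'
Total parts: 2

2


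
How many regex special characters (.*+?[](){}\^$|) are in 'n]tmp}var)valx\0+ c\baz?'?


Regex special characters are: . * + ? [ ] ( ) { } \ ^ $ |
Scanning 'n]tmp}var)valx\0+ c\baz?':
  pos 1: ']' -> SPECIAL
  pos 5: '}' -> SPECIAL
  pos 9: ')' -> SPECIAL
  pos 14: '\' -> SPECIAL
  pos 16: '+' -> SPECIAL
  pos 19: '\' -> SPECIAL
  pos 23: '?' -> SPECIAL
Special chars found: [']', '}', ')', '\\', '+', '\\', '?']
Total: 7

7


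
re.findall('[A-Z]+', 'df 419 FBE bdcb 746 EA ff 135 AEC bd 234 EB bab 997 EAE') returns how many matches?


Pattern '[A-Z]+' finds one or more uppercase letters.
Text: 'df 419 FBE bdcb 746 EA ff 135 AEC bd 234 EB bab 997 EAE'
Scanning for matches:
  Match 1: 'FBE'
  Match 2: 'EA'
  Match 3: 'AEC'
  Match 4: 'EB'
  Match 5: 'EAE'
Total matches: 5

5


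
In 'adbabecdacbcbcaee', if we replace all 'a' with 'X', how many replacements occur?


re.sub('a', 'X', text) replaces every occurrence of 'a' with 'X'.
Text: 'adbabecdacbcbcaee'
Scanning for 'a':
  pos 0: 'a' -> replacement #1
  pos 3: 'a' -> replacement #2
  pos 8: 'a' -> replacement #3
  pos 14: 'a' -> replacement #4
Total replacements: 4

4


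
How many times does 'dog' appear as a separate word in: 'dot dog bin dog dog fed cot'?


Scanning each word for exact match 'dog':
  Word 1: 'dot' -> no
  Word 2: 'dog' -> MATCH
  Word 3: 'bin' -> no
  Word 4: 'dog' -> MATCH
  Word 5: 'dog' -> MATCH
  Word 6: 'fed' -> no
  Word 7: 'cot' -> no
Total matches: 3

3


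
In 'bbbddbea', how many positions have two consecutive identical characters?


Looking for consecutive identical characters in 'bbbddbea':
  pos 0-1: 'b' vs 'b' -> MATCH ('bb')
  pos 1-2: 'b' vs 'b' -> MATCH ('bb')
  pos 2-3: 'b' vs 'd' -> different
  pos 3-4: 'd' vs 'd' -> MATCH ('dd')
  pos 4-5: 'd' vs 'b' -> different
  pos 5-6: 'b' vs 'e' -> different
  pos 6-7: 'e' vs 'a' -> different
Consecutive identical pairs: ['bb', 'bb', 'dd']
Count: 3

3


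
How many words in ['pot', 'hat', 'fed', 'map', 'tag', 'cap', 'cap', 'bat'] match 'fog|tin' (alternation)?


Alternation 'fog|tin' matches either 'fog' or 'tin'.
Checking each word:
  'pot' -> no
  'hat' -> no
  'fed' -> no
  'map' -> no
  'tag' -> no
  'cap' -> no
  'cap' -> no
  'bat' -> no
Matches: []
Count: 0

0


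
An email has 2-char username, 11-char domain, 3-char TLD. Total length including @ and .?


An email address has format: username@domain.tld
Username length: 2
'@' character: 1
Domain length: 11
'.' character: 1
TLD length: 3
Total = 2 + 1 + 11 + 1 + 3 = 18

18


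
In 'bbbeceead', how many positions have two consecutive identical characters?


Looking for consecutive identical characters in 'bbbeceead':
  pos 0-1: 'b' vs 'b' -> MATCH ('bb')
  pos 1-2: 'b' vs 'b' -> MATCH ('bb')
  pos 2-3: 'b' vs 'e' -> different
  pos 3-4: 'e' vs 'c' -> different
  pos 4-5: 'c' vs 'e' -> different
  pos 5-6: 'e' vs 'e' -> MATCH ('ee')
  pos 6-7: 'e' vs 'a' -> different
  pos 7-8: 'a' vs 'd' -> different
Consecutive identical pairs: ['bb', 'bb', 'ee']
Count: 3

3


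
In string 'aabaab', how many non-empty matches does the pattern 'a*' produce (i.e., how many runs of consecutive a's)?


Pattern 'a*' matches zero or more a's. We want non-empty runs of consecutive a's.
String: 'aabaab'
Walking through the string to find runs of a's:
  Run 1: positions 0-1 -> 'aa'
  Run 2: positions 3-4 -> 'aa'
Non-empty runs found: ['aa', 'aa']
Count: 2

2


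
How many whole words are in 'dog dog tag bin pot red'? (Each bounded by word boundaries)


Word boundaries (\b) mark the start/end of each word.
Text: 'dog dog tag bin pot red'
Splitting by whitespace:
  Word 1: 'dog'
  Word 2: 'dog'
  Word 3: 'tag'
  Word 4: 'bin'
  Word 5: 'pot'
  Word 6: 'red'
Total whole words: 6

6


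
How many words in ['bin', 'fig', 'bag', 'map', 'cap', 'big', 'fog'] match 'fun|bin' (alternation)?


Alternation 'fun|bin' matches either 'fun' or 'bin'.
Checking each word:
  'bin' -> MATCH
  'fig' -> no
  'bag' -> no
  'map' -> no
  'cap' -> no
  'big' -> no
  'fog' -> no
Matches: ['bin']
Count: 1

1


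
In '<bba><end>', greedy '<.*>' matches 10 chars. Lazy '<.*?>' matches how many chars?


Greedy '<.*>' tries to match as MUCH as possible.
Lazy '<.*?>' tries to match as LITTLE as possible.

String: '<bba><end>'
Greedy '<.*>' starts at first '<' and extends to the LAST '>': '<bba><end>' (10 chars)
Lazy '<.*?>' starts at first '<' and stops at the FIRST '>': '<bba>' (5 chars)

5


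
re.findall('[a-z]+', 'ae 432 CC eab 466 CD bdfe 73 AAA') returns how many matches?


Pattern '[a-z]+' finds one or more lowercase letters.
Text: 'ae 432 CC eab 466 CD bdfe 73 AAA'
Scanning for matches:
  Match 1: 'ae'
  Match 2: 'eab'
  Match 3: 'bdfe'
Total matches: 3

3


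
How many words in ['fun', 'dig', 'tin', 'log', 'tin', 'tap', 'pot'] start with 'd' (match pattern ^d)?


Pattern ^d anchors to start of word. Check which words begin with 'd':
  'fun' -> no
  'dig' -> MATCH (starts with 'd')
  'tin' -> no
  'log' -> no
  'tin' -> no
  'tap' -> no
  'pot' -> no
Matching words: ['dig']
Count: 1

1


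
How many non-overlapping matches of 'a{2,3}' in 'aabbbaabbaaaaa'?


Pattern 'a{2,3}' matches between 2 and 3 consecutive a's (greedy).
String: 'aabbbaabbaaaaa'
Finding runs of a's and applying greedy matching:
  Run at pos 0: 'aa' (length 2)
  Run at pos 5: 'aa' (length 2)
  Run at pos 9: 'aaaaa' (length 5)
Matches: ['aa', 'aa', 'aaa', 'aa']
Count: 4

4


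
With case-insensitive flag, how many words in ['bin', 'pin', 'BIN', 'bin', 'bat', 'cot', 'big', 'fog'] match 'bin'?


Case-insensitive matching: compare each word's lowercase form to 'bin'.
  'bin' -> lower='bin' -> MATCH
  'pin' -> lower='pin' -> no
  'BIN' -> lower='bin' -> MATCH
  'bin' -> lower='bin' -> MATCH
  'bat' -> lower='bat' -> no
  'cot' -> lower='cot' -> no
  'big' -> lower='big' -> no
  'fog' -> lower='fog' -> no
Matches: ['bin', 'BIN', 'bin']
Count: 3

3


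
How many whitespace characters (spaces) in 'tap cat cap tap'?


\s matches whitespace characters (spaces, tabs, etc.).
Text: 'tap cat cap tap'
This text has 4 words separated by spaces.
Number of spaces = number of words - 1 = 4 - 1 = 3

3


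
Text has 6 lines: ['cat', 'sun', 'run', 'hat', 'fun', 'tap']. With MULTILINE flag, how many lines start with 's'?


With MULTILINE flag, ^ matches the start of each line.
Lines: ['cat', 'sun', 'run', 'hat', 'fun', 'tap']
Checking which lines start with 's':
  Line 1: 'cat' -> no
  Line 2: 'sun' -> MATCH
  Line 3: 'run' -> no
  Line 4: 'hat' -> no
  Line 5: 'fun' -> no
  Line 6: 'tap' -> no
Matching lines: ['sun']
Count: 1

1


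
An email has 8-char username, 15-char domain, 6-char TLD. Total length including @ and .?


An email address has format: username@domain.tld
Username length: 8
'@' character: 1
Domain length: 15
'.' character: 1
TLD length: 6
Total = 8 + 1 + 15 + 1 + 6 = 31

31


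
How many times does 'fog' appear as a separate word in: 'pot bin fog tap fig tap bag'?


Scanning each word for exact match 'fog':
  Word 1: 'pot' -> no
  Word 2: 'bin' -> no
  Word 3: 'fog' -> MATCH
  Word 4: 'tap' -> no
  Word 5: 'fig' -> no
  Word 6: 'tap' -> no
  Word 7: 'bag' -> no
Total matches: 1

1


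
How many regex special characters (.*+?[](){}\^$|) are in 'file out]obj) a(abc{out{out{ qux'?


Regex special characters are: . * + ? [ ] ( ) { } \ ^ $ |
Scanning 'file out]obj) a(abc{out{out{ qux':
  pos 8: ']' -> SPECIAL
  pos 12: ')' -> SPECIAL
  pos 15: '(' -> SPECIAL
  pos 19: '{' -> SPECIAL
  pos 23: '{' -> SPECIAL
  pos 27: '{' -> SPECIAL
Special chars found: [']', ')', '(', '{', '{', '{']
Total: 6

6


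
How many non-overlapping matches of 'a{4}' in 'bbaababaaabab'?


Pattern 'a{4}' matches exactly 4 consecutive a's (greedy, non-overlapping).
String: 'bbaababaaabab'
Scanning for runs of a's:
  Run at pos 2: 'aa' (length 2) -> 0 match(es)
  Run at pos 5: 'a' (length 1) -> 0 match(es)
  Run at pos 7: 'aaa' (length 3) -> 0 match(es)
  Run at pos 11: 'a' (length 1) -> 0 match(es)
Matches found: []
Total: 0

0


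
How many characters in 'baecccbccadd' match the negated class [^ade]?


Negated class [^ade] matches any char NOT in {a, d, e}
Scanning 'baecccbccadd':
  pos 0: 'b' -> MATCH
  pos 1: 'a' -> no (excluded)
  pos 2: 'e' -> no (excluded)
  pos 3: 'c' -> MATCH
  pos 4: 'c' -> MATCH
  pos 5: 'c' -> MATCH
  pos 6: 'b' -> MATCH
  pos 7: 'c' -> MATCH
  pos 8: 'c' -> MATCH
  pos 9: 'a' -> no (excluded)
  pos 10: 'd' -> no (excluded)
  pos 11: 'd' -> no (excluded)
Total matches: 7

7


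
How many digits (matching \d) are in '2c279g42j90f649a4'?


\d matches any digit 0-9.
Scanning '2c279g42j90f649a4':
  pos 0: '2' -> DIGIT
  pos 2: '2' -> DIGIT
  pos 3: '7' -> DIGIT
  pos 4: '9' -> DIGIT
  pos 6: '4' -> DIGIT
  pos 7: '2' -> DIGIT
  pos 9: '9' -> DIGIT
  pos 10: '0' -> DIGIT
  pos 12: '6' -> DIGIT
  pos 13: '4' -> DIGIT
  pos 14: '9' -> DIGIT
  pos 16: '4' -> DIGIT
Digits found: ['2', '2', '7', '9', '4', '2', '9', '0', '6', '4', '9', '4']
Total: 12

12


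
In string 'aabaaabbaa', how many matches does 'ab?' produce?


Pattern 'ab?' matches 'a' optionally followed by 'b'.
String: 'aabaaabbaa'
Scanning left to right for 'a' then checking next char:
  Match 1: 'a' (a not followed by b)
  Match 2: 'ab' (a followed by b)
  Match 3: 'a' (a not followed by b)
  Match 4: 'a' (a not followed by b)
  Match 5: 'ab' (a followed by b)
  Match 6: 'a' (a not followed by b)
  Match 7: 'a' (a not followed by b)
Total matches: 7

7


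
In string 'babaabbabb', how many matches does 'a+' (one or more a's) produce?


Pattern 'a+' matches one or more consecutive a's.
String: 'babaabbabb'
Scanning for runs of a:
  Match 1: 'a' (length 1)
  Match 2: 'aa' (length 2)
  Match 3: 'a' (length 1)
Total matches: 3

3
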